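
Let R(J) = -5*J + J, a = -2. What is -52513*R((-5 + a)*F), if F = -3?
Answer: 4411092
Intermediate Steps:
R(J) = -4*J
-52513*R((-5 + a)*F) = -(-210052)*(-5 - 2)*(-3) = -(-210052)*(-7*(-3)) = -(-210052)*21 = -52513*(-84) = 4411092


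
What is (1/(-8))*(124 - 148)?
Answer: 3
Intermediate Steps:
(1/(-8))*(124 - 148) = (1*(-⅛))*(-24) = -⅛*(-24) = 3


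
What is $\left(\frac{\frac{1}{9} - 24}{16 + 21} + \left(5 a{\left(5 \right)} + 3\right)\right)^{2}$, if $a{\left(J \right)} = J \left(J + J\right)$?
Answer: $\frac{7061713156}{110889} \approx 63683.0$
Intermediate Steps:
$a{\left(J \right)} = 2 J^{2}$ ($a{\left(J \right)} = J 2 J = 2 J^{2}$)
$\left(\frac{\frac{1}{9} - 24}{16 + 21} + \left(5 a{\left(5 \right)} + 3\right)\right)^{2} = \left(\frac{\frac{1}{9} - 24}{16 + 21} + \left(5 \cdot 2 \cdot 5^{2} + 3\right)\right)^{2} = \left(\frac{\frac{1}{9} - 24}{37} + \left(5 \cdot 2 \cdot 25 + 3\right)\right)^{2} = \left(\left(- \frac{215}{9}\right) \frac{1}{37} + \left(5 \cdot 50 + 3\right)\right)^{2} = \left(- \frac{215}{333} + \left(250 + 3\right)\right)^{2} = \left(- \frac{215}{333} + 253\right)^{2} = \left(\frac{84034}{333}\right)^{2} = \frac{7061713156}{110889}$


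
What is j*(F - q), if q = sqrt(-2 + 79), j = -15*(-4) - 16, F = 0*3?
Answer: -44*sqrt(77) ≈ -386.10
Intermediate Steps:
F = 0
j = 44 (j = 60 - 16 = 44)
q = sqrt(77) ≈ 8.7750
j*(F - q) = 44*(0 - sqrt(77)) = 44*(-sqrt(77)) = -44*sqrt(77)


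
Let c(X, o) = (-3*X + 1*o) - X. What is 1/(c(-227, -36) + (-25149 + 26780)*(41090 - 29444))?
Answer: 1/18995498 ≈ 5.2644e-8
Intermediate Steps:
c(X, o) = o - 4*X (c(X, o) = (-3*X + o) - X = (o - 3*X) - X = o - 4*X)
1/(c(-227, -36) + (-25149 + 26780)*(41090 - 29444)) = 1/((-36 - 4*(-227)) + (-25149 + 26780)*(41090 - 29444)) = 1/((-36 + 908) + 1631*11646) = 1/(872 + 18994626) = 1/18995498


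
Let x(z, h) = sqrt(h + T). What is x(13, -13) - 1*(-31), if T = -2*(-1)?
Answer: 31 + I*sqrt(11) ≈ 31.0 + 3.3166*I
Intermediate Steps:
T = 2
x(z, h) = sqrt(2 + h) (x(z, h) = sqrt(h + 2) = sqrt(2 + h))
x(13, -13) - 1*(-31) = sqrt(2 - 13) - 1*(-31) = sqrt(-11) + 31 = I*sqrt(11) + 31 = 31 + I*sqrt(11)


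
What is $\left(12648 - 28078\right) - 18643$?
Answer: $-34073$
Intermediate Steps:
$\left(12648 - 28078\right) - 18643 = -15430 - 18643 = -34073$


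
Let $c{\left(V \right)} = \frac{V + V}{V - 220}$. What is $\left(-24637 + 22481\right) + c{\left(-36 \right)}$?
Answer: $- \frac{68983}{32} \approx -2155.7$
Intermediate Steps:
$c{\left(V \right)} = \frac{2 V}{-220 + V}$
$\left(-24637 + 22481\right) + c{\left(-36 \right)} = \left(-24637 + 22481\right) + 2 \left(-36\right) \frac{1}{-220 - 36} = -2156 + 2 \left(-36\right) \frac{1}{-256} = -2156 + 2 \left(-36\right) \left(- \frac{1}{256}\right) = -2156 + \frac{9}{32} = - \frac{68983}{32}$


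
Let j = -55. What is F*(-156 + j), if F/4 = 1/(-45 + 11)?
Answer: 422/17 ≈ 24.824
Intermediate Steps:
F = -2/17 (F = 4/(-45 + 11) = 4/(-34) = 4*(-1/34) = -2/17 ≈ -0.11765)
F*(-156 + j) = -2*(-156 - 55)/17 = -2/17*(-211) = 422/17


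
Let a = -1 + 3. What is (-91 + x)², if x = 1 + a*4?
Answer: 6724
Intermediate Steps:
a = 2
x = 9 (x = 1 + 2*4 = 1 + 8 = 9)
(-91 + x)² = (-91 + 9)² = (-82)² = 6724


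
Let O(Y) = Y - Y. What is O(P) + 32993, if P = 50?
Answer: 32993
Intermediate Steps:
O(Y) = 0
O(P) + 32993 = 0 + 32993 = 32993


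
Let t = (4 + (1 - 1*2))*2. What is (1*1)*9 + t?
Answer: 15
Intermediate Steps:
t = 6 (t = (4 + (1 - 2))*2 = (4 - 1)*2 = 3*2 = 6)
(1*1)*9 + t = (1*1)*9 + 6 = 1*9 + 6 = 9 + 6 = 15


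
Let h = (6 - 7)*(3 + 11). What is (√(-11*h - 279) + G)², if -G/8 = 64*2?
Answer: 1048451 - 10240*I*√5 ≈ 1.0485e+6 - 22897.0*I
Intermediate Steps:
h = -14 (h = -1*14 = -14)
G = -1024 (G = -512*2 = -8*128 = -1024)
(√(-11*h - 279) + G)² = (√(-11*(-14) - 279) - 1024)² = (√(154 - 279) - 1024)² = (√(-125) - 1024)² = (5*I*√5 - 1024)² = (-1024 + 5*I*√5)²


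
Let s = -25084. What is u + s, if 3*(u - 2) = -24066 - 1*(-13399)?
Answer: -85913/3 ≈ -28638.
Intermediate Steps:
u = -10661/3 (u = 2 + (-24066 - 1*(-13399))/3 = 2 + (-24066 + 13399)/3 = 2 + (⅓)*(-10667) = 2 - 10667/3 = -10661/3 ≈ -3553.7)
u + s = -10661/3 - 25084 = -85913/3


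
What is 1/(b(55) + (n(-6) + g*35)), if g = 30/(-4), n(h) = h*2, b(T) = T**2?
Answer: 2/5501 ≈ 0.00036357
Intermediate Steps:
n(h) = 2*h
g = -15/2 (g = 30*(-1/4) = -15/2 ≈ -7.5000)
1/(b(55) + (n(-6) + g*35)) = 1/(55**2 + (2*(-6) - 15/2*35)) = 1/(3025 + (-12 - 525/2)) = 1/(3025 - 549/2) = 1/(5501/2) = 2/5501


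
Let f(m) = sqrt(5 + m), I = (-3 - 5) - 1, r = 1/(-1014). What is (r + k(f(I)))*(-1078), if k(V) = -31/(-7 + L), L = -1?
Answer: -8469307/2028 ≈ -4176.2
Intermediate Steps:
r = -1/1014 ≈ -0.00098619
I = -9 (I = -8 - 1 = -9)
k(V) = 31/8 (k(V) = -31/(-7 - 1) = -31/(-8) = -31*(-1/8) = 31/8)
(r + k(f(I)))*(-1078) = (-1/1014 + 31/8)*(-1078) = (15713/4056)*(-1078) = -8469307/2028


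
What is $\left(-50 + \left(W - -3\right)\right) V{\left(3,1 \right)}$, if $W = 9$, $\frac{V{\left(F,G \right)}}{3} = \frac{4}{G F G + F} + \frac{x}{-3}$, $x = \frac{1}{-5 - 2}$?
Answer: $- \frac{570}{7} \approx -81.429$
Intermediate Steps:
$x = - \frac{1}{7}$ ($x = \frac{1}{-7} = - \frac{1}{7} \approx -0.14286$)
$V{\left(F,G \right)} = \frac{1}{7} + \frac{12}{F + F G^{2}}$ ($V{\left(F,G \right)} = 3 \left(\frac{4}{G F G + F} - \frac{1}{7 \left(-3\right)}\right) = 3 \left(\frac{4}{F G G + F} - - \frac{1}{21}\right) = 3 \left(\frac{4}{F G^{2} + F} + \frac{1}{21}\right) = 3 \left(\frac{4}{F + F G^{2}} + \frac{1}{21}\right) = 3 \left(\frac{1}{21} + \frac{4}{F + F G^{2}}\right) = \frac{1}{7} + \frac{12}{F + F G^{2}}$)
$\left(-50 + \left(W - -3\right)\right) V{\left(3,1 \right)} = \left(-50 + \left(9 - -3\right)\right) \frac{84 + 3 + 3 \cdot 1^{2}}{7 \cdot 3 \left(1 + 1^{2}\right)} = \left(-50 + \left(9 + 3\right)\right) \frac{1}{7} \cdot \frac{1}{3} \frac{1}{1 + 1} \left(84 + 3 + 3 \cdot 1\right) = \left(-50 + 12\right) \frac{1}{7} \cdot \frac{1}{3} \cdot \frac{1}{2} \left(84 + 3 + 3\right) = - 38 \cdot \frac{1}{7} \cdot \frac{1}{3} \cdot \frac{1}{2} \cdot 90 = \left(-38\right) \frac{15}{7} = - \frac{570}{7}$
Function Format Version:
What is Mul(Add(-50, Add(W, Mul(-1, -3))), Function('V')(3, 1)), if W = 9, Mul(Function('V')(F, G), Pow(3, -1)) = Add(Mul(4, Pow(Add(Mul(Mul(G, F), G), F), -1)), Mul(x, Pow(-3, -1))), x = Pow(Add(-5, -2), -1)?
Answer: Rational(-570, 7) ≈ -81.429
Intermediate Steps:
x = Rational(-1, 7) (x = Pow(-7, -1) = Rational(-1, 7) ≈ -0.14286)
Function('V')(F, G) = Add(Rational(1, 7), Mul(12, Pow(Add(F, Mul(F, Pow(G, 2))), -1))) (Function('V')(F, G) = Mul(3, Add(Mul(4, Pow(Add(Mul(Mul(G, F), G), F), -1)), Mul(Rational(-1, 7), Pow(-3, -1)))) = Mul(3, Add(Mul(4, Pow(Add(Mul(Mul(F, G), G), F), -1)), Mul(Rational(-1, 7), Rational(-1, 3)))) = Mul(3, Add(Mul(4, Pow(Add(Mul(F, Pow(G, 2)), F), -1)), Rational(1, 21))) = Mul(3, Add(Mul(4, Pow(Add(F, Mul(F, Pow(G, 2))), -1)), Rational(1, 21))) = Mul(3, Add(Rational(1, 21), Mul(4, Pow(Add(F, Mul(F, Pow(G, 2))), -1)))) = Add(Rational(1, 7), Mul(12, Pow(Add(F, Mul(F, Pow(G, 2))), -1))))
Mul(Add(-50, Add(W, Mul(-1, -3))), Function('V')(3, 1)) = Mul(Add(-50, Add(9, Mul(-1, -3))), Mul(Rational(1, 7), Pow(3, -1), Pow(Add(1, Pow(1, 2)), -1), Add(84, 3, Mul(3, Pow(1, 2))))) = Mul(Add(-50, Add(9, 3)), Mul(Rational(1, 7), Rational(1, 3), Pow(Add(1, 1), -1), Add(84, 3, Mul(3, 1)))) = Mul(Add(-50, 12), Mul(Rational(1, 7), Rational(1, 3), Pow(2, -1), Add(84, 3, 3))) = Mul(-38, Mul(Rational(1, 7), Rational(1, 3), Rational(1, 2), 90)) = Mul(-38, Rational(15, 7)) = Rational(-570, 7)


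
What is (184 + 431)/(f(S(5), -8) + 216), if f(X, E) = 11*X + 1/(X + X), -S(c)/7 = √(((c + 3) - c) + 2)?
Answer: 1607200/205679 + 1719130*√5/617037 ≈ 14.044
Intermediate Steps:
S(c) = -7*√5 (S(c) = -7*√(((c + 3) - c) + 2) = -7*√(((3 + c) - c) + 2) = -7*√(3 + 2) = -7*√5)
f(X, E) = 1/(2*X) + 11*X (f(X, E) = 11*X + 1/(2*X) = 1/(2*X) + 11*X)
(184 + 431)/(f(S(5), -8) + 216) = (184 + 431)/((1/(2*((-7*√5))) + 11*(-7*√5)) + 216) = 615/(((-√5/35)/2 - 77*√5) + 216) = 615/((-√5/70 - 77*√5) + 216) = 615/(-5391*√5/70 + 216) = 615/(216 - 5391*√5/70)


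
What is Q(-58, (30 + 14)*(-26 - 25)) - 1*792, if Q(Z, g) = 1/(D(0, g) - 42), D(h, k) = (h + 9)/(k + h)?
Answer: -24884596/31419 ≈ -792.02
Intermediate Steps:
D(h, k) = (9 + h)/(h + k)
Q(Z, g) = 1/(-42 + 9/g) (Q(Z, g) = 1/((9 + 0)/(0 + g) - 42) = 1/(9/g - 42) = 1/(-42 + 9/g))
Q(-58, (30 + 14)*(-26 - 25)) - 1*792 = -(30 + 14)*(-26 - 25)/(-9 + 42*((30 + 14)*(-26 - 25))) - 1*792 = -44*(-51)/(-9 + 42*(44*(-51))) - 792 = -1*(-2244)/(-9 + 42*(-2244)) - 792 = -1*(-2244)/(-9 - 94248) - 792 = -1*(-2244)/(-94257) - 792 = -1*(-2244)*(-1/94257) - 792 = -748/31419 - 792 = -24884596/31419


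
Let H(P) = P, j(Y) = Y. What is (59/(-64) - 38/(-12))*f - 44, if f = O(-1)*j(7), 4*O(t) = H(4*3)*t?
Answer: -5833/64 ≈ -91.141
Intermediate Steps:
O(t) = 3*t (O(t) = ((4*3)*t)/4 = (12*t)/4 = 3*t)
f = -21 (f = (3*(-1))*7 = -3*7 = -21)
(59/(-64) - 38/(-12))*f - 44 = (59/(-64) - 38/(-12))*(-21) - 44 = (59*(-1/64) - 38*(-1/12))*(-21) - 44 = (-59/64 + 19/6)*(-21) - 44 = (431/192)*(-21) - 44 = -3017/64 - 44 = -5833/64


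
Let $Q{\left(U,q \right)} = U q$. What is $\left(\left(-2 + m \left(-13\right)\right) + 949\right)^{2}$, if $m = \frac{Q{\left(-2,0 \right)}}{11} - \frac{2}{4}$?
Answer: $\frac{3636649}{4} \approx 9.0916 \cdot 10^{5}$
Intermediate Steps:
$m = - \frac{1}{2}$ ($m = \frac{\left(-2\right) 0}{11} - \frac{2}{4} = 0 \cdot \frac{1}{11} - \frac{1}{2} = 0 - \frac{1}{2} = - \frac{1}{2} \approx -0.5$)
$\left(\left(-2 + m \left(-13\right)\right) + 949\right)^{2} = \left(\left(-2 - - \frac{13}{2}\right) + 949\right)^{2} = \left(\left(-2 + \frac{13}{2}\right) + 949\right)^{2} = \left(\frac{9}{2} + 949\right)^{2} = \left(\frac{1907}{2}\right)^{2} = \frac{3636649}{4}$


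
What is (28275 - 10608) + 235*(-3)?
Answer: 16962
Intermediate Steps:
(28275 - 10608) + 235*(-3) = 17667 - 705 = 16962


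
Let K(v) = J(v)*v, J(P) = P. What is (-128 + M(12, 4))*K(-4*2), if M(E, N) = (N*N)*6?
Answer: -2048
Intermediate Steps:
M(E, N) = 6*N² (M(E, N) = N²*6 = 6*N²)
K(v) = v² (K(v) = v*v = v²)
(-128 + M(12, 4))*K(-4*2) = (-128 + 6*4²)*(-4*2)² = (-128 + 6*16)*(-8)² = (-128 + 96)*64 = -32*64 = -2048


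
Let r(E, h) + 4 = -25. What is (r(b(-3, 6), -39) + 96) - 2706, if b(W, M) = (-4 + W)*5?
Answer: -2639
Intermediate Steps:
b(W, M) = -20 + 5*W
r(E, h) = -29 (r(E, h) = -4 - 25 = -29)
(r(b(-3, 6), -39) + 96) - 2706 = (-29 + 96) - 2706 = 67 - 2706 = -2639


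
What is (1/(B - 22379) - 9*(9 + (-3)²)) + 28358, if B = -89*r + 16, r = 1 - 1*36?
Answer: 542716607/19248 ≈ 28196.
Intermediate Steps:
r = -35 (r = 1 - 36 = -35)
B = 3131 (B = -89*(-35) + 16 = 3115 + 16 = 3131)
(1/(B - 22379) - 9*(9 + (-3)²)) + 28358 = (1/(3131 - 22379) - 9*(9 + (-3)²)) + 28358 = (1/(-19248) - 9*(9 + 9)) + 28358 = (-1/19248 - 9*18) + 28358 = (-1/19248 - 162) + 28358 = -3118177/19248 + 28358 = 542716607/19248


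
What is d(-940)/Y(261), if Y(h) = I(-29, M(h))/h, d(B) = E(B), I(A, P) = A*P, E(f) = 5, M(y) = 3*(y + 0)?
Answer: -5/87 ≈ -0.057471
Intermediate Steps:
M(y) = 3*y
d(B) = 5
Y(h) = -87 (Y(h) = (-87*h)/h = -87)
d(-940)/Y(261) = 5/(-87) = 5*(-1/87) = -5/87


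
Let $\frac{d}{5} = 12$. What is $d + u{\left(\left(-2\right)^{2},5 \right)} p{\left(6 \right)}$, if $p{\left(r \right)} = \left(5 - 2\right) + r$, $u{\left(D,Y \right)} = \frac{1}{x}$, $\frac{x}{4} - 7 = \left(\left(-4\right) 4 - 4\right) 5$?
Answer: $\frac{7437}{124} \approx 59.976$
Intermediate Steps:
$x = -372$ ($x = 28 + 4 \left(\left(-4\right) 4 - 4\right) 5 = 28 + 4 \left(-16 - 4\right) 5 = 28 + 4 \left(\left(-20\right) 5\right) = 28 + 4 \left(-100\right) = 28 - 400 = -372$)
$u{\left(D,Y \right)} = - \frac{1}{372}$ ($u{\left(D,Y \right)} = \frac{1}{-372} = - \frac{1}{372}$)
$p{\left(r \right)} = 3 + r$
$d = 60$ ($d = 5 \cdot 12 = 60$)
$d + u{\left(\left(-2\right)^{2},5 \right)} p{\left(6 \right)} = 60 - \frac{3 + 6}{372} = 60 - \frac{3}{124} = \frac{7437}{124}$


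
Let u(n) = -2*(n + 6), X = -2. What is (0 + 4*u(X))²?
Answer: 1024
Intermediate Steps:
u(n) = -12 - 2*n (u(n) = -2*(6 + n) = -12 - 2*n)
(0 + 4*u(X))² = (0 + 4*(-12 - 2*(-2)))² = (0 + 4*(-12 + 4))² = (0 + 4*(-8))² = (0 - 32)² = (-32)² = 1024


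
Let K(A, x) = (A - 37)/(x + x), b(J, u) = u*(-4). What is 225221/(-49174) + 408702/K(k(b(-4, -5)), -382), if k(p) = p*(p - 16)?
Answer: -15354508965575/2114482 ≈ -7.2616e+6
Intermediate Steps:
b(J, u) = -4*u
k(p) = p*(-16 + p)
K(A, x) = (-37 + A)/(2*x) (K(A, x) = (-37 + A)/((2*x)) = (-37 + A)*(1/(2*x)) = (-37 + A)/(2*x))
225221/(-49174) + 408702/K(k(b(-4, -5)), -382) = 225221/(-49174) + 408702/(((½)*(-37 + (-4*(-5))*(-16 - 4*(-5)))/(-382))) = 225221*(-1/49174) + 408702/(((½)*(-1/382)*(-37 + 20*(-16 + 20)))) = -225221/49174 + 408702/(((½)*(-1/382)*(-37 + 20*4))) = -225221/49174 + 408702/(((½)*(-1/382)*(-37 + 80))) = -225221/49174 + 408702/(((½)*(-1/382)*43)) = -225221/49174 + 408702/(-43/764) = -225221/49174 + 408702*(-764/43) = -225221/49174 - 312248328/43 = -15354508965575/2114482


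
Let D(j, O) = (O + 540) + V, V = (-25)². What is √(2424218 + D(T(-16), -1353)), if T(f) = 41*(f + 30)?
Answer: 7*√49470 ≈ 1556.9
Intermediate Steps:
T(f) = 1230 + 41*f (T(f) = 41*(30 + f) = 1230 + 41*f)
V = 625
D(j, O) = 1165 + O (D(j, O) = (O + 540) + 625 = (540 + O) + 625 = 1165 + O)
√(2424218 + D(T(-16), -1353)) = √(2424218 + (1165 - 1353)) = √(2424218 - 188) = √2424030 = 7*√49470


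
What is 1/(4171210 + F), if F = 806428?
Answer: 1/4977638 ≈ 2.0090e-7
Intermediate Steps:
1/(4171210 + F) = 1/(4171210 + 806428) = 1/4977638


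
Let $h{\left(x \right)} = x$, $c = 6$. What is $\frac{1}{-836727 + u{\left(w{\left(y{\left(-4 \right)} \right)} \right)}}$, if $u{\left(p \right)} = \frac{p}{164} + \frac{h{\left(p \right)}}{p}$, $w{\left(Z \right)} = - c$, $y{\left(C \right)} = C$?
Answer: $- \frac{82}{68611535} \approx -1.1951 \cdot 10^{-6}$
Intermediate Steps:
$w{\left(Z \right)} = -6$ ($w{\left(Z \right)} = \left(-1\right) 6 = -6$)
$u{\left(p \right)} = 1 + \frac{p}{164}$ ($u{\left(p \right)} = \frac{p}{164} + \frac{p}{p} = p \frac{1}{164} + 1 = \frac{p}{164} + 1 = 1 + \frac{p}{164}$)
$\frac{1}{-836727 + u{\left(w{\left(y{\left(-4 \right)} \right)} \right)}} = \frac{1}{-836727 + \left(1 + \frac{1}{164} \left(-6\right)\right)} = \frac{1}{-836727 + \left(1 - \frac{3}{82}\right)} = \frac{1}{-836727 + \frac{79}{82}} = \frac{1}{- \frac{68611535}{82}} = - \frac{82}{68611535}$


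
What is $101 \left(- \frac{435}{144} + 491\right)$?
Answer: $\frac{2365723}{48} \approx 49286.0$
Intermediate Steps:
$101 \left(- \frac{435}{144} + 491\right) = 101 \left(\left(-435\right) \frac{1}{144} + 491\right) = 101 \left(- \frac{145}{48} + 491\right) = 101 \cdot \frac{23423}{48} = \frac{2365723}{48}$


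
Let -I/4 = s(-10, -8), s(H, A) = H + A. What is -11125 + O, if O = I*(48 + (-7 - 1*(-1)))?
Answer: -8101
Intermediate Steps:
s(H, A) = A + H
I = 72 (I = -4*(-8 - 10) = -4*(-18) = 72)
O = 3024 (O = 72*(48 + (-7 - 1*(-1))) = 72*(48 + (-7 + 1)) = 72*(48 - 6) = 72*42 = 3024)
-11125 + O = -11125 + 3024 = -8101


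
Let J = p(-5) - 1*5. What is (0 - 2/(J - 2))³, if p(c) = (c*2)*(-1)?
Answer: -8/27 ≈ -0.29630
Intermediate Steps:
p(c) = -2*c (p(c) = (2*c)*(-1) = -2*c)
J = 5 (J = -2*(-5) - 1*5 = 10 - 5 = 5)
(0 - 2/(J - 2))³ = (0 - 2/(5 - 2))³ = (0 - 2/3)³ = (0 - 2*⅓)³ = (0 - ⅔)³ = (-⅔)³ = -8/27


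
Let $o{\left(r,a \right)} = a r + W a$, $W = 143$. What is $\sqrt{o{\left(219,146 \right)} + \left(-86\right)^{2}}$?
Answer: $2 \sqrt{15062} \approx 245.45$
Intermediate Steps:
$o{\left(r,a \right)} = 143 a + a r$ ($o{\left(r,a \right)} = a r + 143 a = 143 a + a r$)
$\sqrt{o{\left(219,146 \right)} + \left(-86\right)^{2}} = \sqrt{146 \left(143 + 219\right) + \left(-86\right)^{2}} = \sqrt{146 \cdot 362 + 7396} = \sqrt{52852 + 7396} = \sqrt{60248} = 2 \sqrt{15062}$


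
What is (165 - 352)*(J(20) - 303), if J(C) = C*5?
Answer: 37961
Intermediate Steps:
J(C) = 5*C
(165 - 352)*(J(20) - 303) = (165 - 352)*(5*20 - 303) = -187*(100 - 303) = -187*(-203) = 37961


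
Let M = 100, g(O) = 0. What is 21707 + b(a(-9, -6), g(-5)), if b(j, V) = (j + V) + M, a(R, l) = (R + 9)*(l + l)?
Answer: 21807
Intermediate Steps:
a(R, l) = 2*l*(9 + R) (a(R, l) = (9 + R)*(2*l) = 2*l*(9 + R))
b(j, V) = 100 + V + j (b(j, V) = (j + V) + 100 = (V + j) + 100 = 100 + V + j)
21707 + b(a(-9, -6), g(-5)) = 21707 + (100 + 0 + 2*(-6)*(9 - 9)) = 21707 + (100 + 0 + 2*(-6)*0) = 21707 + (100 + 0 + 0) = 21707 + 100 = 21807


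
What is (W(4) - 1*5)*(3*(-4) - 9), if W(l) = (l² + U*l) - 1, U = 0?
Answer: -210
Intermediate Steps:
W(l) = -1 + l² (W(l) = (l² + 0*l) - 1 = (l² + 0) - 1 = l² - 1 = -1 + l²)
(W(4) - 1*5)*(3*(-4) - 9) = ((-1 + 4²) - 1*5)*(3*(-4) - 9) = ((-1 + 16) - 5)*(-12 - 9) = (15 - 5)*(-21) = 10*(-21) = -210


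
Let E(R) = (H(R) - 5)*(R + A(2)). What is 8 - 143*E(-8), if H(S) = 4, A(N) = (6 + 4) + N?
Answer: 580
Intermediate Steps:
A(N) = 10 + N
E(R) = -12 - R (E(R) = (4 - 5)*(R + (10 + 2)) = -(R + 12) = -(12 + R) = -12 - R)
8 - 143*E(-8) = 8 - 143*(-12 - 1*(-8)) = 8 - 143*(-12 + 8) = 8 - 143*(-4) = 8 + 572 = 580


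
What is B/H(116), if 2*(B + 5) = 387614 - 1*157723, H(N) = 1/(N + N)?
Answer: 26666196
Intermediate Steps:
H(N) = 1/(2*N)
B = 229881/2 (B = -5 + (387614 - 1*157723)/2 = -5 + (387614 - 157723)/2 = -5 + (1/2)*229891 = -5 + 229891/2 = 229881/2 ≈ 1.1494e+5)
B/H(116) = 229881/(2*(((1/2)/116))) = 229881/(2*(((1/2)*(1/116)))) = 229881/(2*(1/232)) = (229881/2)*232 = 26666196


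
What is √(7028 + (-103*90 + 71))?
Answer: I*√2171 ≈ 46.594*I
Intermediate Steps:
√(7028 + (-103*90 + 71)) = √(7028 + (-9270 + 71)) = √(7028 - 9199) = √(-2171) = I*√2171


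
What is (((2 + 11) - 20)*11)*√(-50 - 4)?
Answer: -231*I*√6 ≈ -565.83*I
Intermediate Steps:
(((2 + 11) - 20)*11)*√(-50 - 4) = ((13 - 20)*11)*√(-54) = (-7*11)*(3*I*√6) = -231*I*√6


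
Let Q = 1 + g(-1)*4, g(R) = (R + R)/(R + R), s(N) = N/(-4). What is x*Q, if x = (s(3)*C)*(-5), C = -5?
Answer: -375/4 ≈ -93.750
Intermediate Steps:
s(N) = -N/4 (s(N) = N*(-¼) = -N/4)
x = -75/4 (x = (-¼*3*(-5))*(-5) = -¾*(-5)*(-5) = (15/4)*(-5) = -75/4 ≈ -18.750)
g(R) = 1 (g(R) = (2*R)/((2*R)) = (2*R)*(1/(2*R)) = 1)
Q = 5 (Q = 1 + 1*4 = 1 + 4 = 5)
x*Q = -75/4*5 = -375/4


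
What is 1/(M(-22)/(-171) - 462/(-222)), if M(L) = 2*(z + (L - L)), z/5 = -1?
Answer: 6327/13537 ≈ 0.46739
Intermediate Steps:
z = -5 (z = 5*(-1) = -5)
M(L) = -10 (M(L) = 2*(-5 + (L - L)) = 2*(-5 + 0) = 2*(-5) = -10)
1/(M(-22)/(-171) - 462/(-222)) = 1/(-10/(-171) - 462/(-222)) = 1/(-10*(-1/171) - 462*(-1/222)) = 1/(10/171 + 77/37) = 1/(13537/6327) = 6327/13537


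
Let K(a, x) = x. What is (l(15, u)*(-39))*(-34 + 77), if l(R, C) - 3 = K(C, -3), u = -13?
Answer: 0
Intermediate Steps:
l(R, C) = 0 (l(R, C) = 3 - 3 = 0)
(l(15, u)*(-39))*(-34 + 77) = (0*(-39))*(-34 + 77) = 0*43 = 0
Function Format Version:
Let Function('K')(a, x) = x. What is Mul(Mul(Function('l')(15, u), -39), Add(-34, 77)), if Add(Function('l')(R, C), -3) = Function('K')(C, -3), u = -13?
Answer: 0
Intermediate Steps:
Function('l')(R, C) = 0 (Function('l')(R, C) = Add(3, -3) = 0)
Mul(Mul(Function('l')(15, u), -39), Add(-34, 77)) = Mul(Mul(0, -39), Add(-34, 77)) = Mul(0, 43) = 0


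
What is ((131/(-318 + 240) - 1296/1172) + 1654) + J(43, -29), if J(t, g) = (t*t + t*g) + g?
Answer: 50832203/22854 ≈ 2224.2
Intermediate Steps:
J(t, g) = g + t² + g*t (J(t, g) = (t² + g*t) + g = g + t² + g*t)
((131/(-318 + 240) - 1296/1172) + 1654) + J(43, -29) = ((131/(-318 + 240) - 1296/1172) + 1654) + (-29 + 43² - 29*43) = ((131/(-78) - 1296*1/1172) + 1654) + (-29 + 1849 - 1247) = ((131*(-1/78) - 324/293) + 1654) + 573 = ((-131/78 - 324/293) + 1654) + 573 = (-63655/22854 + 1654) + 573 = 37736861/22854 + 573 = 50832203/22854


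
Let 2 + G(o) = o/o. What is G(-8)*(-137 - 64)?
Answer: 201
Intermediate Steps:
G(o) = -1 (G(o) = -2 + o/o = -2 + 1 = -1)
G(-8)*(-137 - 64) = -(-137 - 64) = -1*(-201) = 201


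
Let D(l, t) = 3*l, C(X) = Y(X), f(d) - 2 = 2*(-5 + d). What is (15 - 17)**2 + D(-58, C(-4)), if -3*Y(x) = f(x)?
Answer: -170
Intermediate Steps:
f(d) = -8 + 2*d (f(d) = 2 + 2*(-5 + d) = 2 + (-10 + 2*d) = -8 + 2*d)
Y(x) = 8/3 - 2*x/3 (Y(x) = -(-8 + 2*x)/3 = 8/3 - 2*x/3)
C(X) = 8/3 - 2*X/3
(15 - 17)**2 + D(-58, C(-4)) = (15 - 17)**2 + 3*(-58) = (-2)**2 - 174 = 4 - 174 = -170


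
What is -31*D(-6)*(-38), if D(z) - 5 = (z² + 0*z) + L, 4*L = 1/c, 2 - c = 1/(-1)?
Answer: 290377/6 ≈ 48396.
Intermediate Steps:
c = 3 (c = 2 - 1/(-1) = 2 - 1*(-1) = 2 + 1 = 3)
L = 1/12 (L = (¼)/3 = (¼)*(⅓) = 1/12 ≈ 0.083333)
D(z) = 61/12 + z² (D(z) = 5 + ((z² + 0*z) + 1/12) = 5 + ((z² + 0) + 1/12) = 5 + (z² + 1/12) = 5 + (1/12 + z²) = 61/12 + z²)
-31*D(-6)*(-38) = -31*(61/12 + (-6)²)*(-38) = -31*(61/12 + 36)*(-38) = -31*493/12*(-38) = -15283/12*(-38) = 290377/6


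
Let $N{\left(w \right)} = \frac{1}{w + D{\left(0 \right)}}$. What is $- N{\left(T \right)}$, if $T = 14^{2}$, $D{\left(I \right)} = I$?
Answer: $- \frac{1}{196} \approx -0.005102$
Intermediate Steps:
$T = 196$
$N{\left(w \right)} = \frac{1}{w}$ ($N{\left(w \right)} = \frac{1}{w + 0} = \frac{1}{w}$)
$- N{\left(T \right)} = - \frac{1}{196}$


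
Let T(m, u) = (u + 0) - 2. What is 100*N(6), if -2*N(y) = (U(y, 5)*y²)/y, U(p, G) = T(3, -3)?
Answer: 1500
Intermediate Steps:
T(m, u) = -2 + u (T(m, u) = u - 2 = -2 + u)
U(p, G) = -5 (U(p, G) = -2 - 3 = -5)
N(y) = 5*y/2 (N(y) = -(-5*y²)/(2*y) = -(-5)*y/2 = 5*y/2)
100*N(6) = 100*((5/2)*6) = 100*15 = 1500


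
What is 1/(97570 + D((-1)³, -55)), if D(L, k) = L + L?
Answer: 1/97568 ≈ 1.0249e-5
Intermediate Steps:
D(L, k) = 2*L
1/(97570 + D((-1)³, -55)) = 1/(97570 + 2*(-1)³) = 1/(97570 + 2*(-1)) = 1/(97570 - 2) = 1/97568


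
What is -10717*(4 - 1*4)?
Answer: 0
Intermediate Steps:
-10717*(4 - 1*4) = -10717*(4 - 4) = -10717*0 = 0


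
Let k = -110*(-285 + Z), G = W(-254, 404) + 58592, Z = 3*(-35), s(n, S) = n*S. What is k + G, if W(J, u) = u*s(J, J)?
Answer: 26165956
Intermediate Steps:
s(n, S) = S*n
W(J, u) = u*J² (W(J, u) = u*(J*J) = u*J²)
Z = -105
G = 26123056 (G = 404*(-254)² + 58592 = 404*64516 + 58592 = 26064464 + 58592 = 26123056)
k = 42900 (k = -110*(-285 - 105) = -110*(-390) = 42900)
k + G = 42900 + 26123056 = 26165956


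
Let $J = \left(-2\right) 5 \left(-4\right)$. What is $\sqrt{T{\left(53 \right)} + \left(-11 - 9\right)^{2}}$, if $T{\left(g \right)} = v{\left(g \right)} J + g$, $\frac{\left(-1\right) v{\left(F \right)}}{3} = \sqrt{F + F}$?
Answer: $\sqrt{453 - 120 \sqrt{106}} \approx 27.973 i$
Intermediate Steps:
$v{\left(F \right)} = - 3 \sqrt{2} \sqrt{F}$ ($v{\left(F \right)} = - 3 \sqrt{F + F} = - 3 \sqrt{2 F} = - 3 \sqrt{2} \sqrt{F}$)
$J = 40$ ($J = \left(-10\right) \left(-4\right) = 40$)
$T{\left(g \right)} = g - 120 \sqrt{2} \sqrt{g}$ ($T{\left(g \right)} = - 3 \sqrt{2} \sqrt{g} 40 + g = - 120 \sqrt{2} \sqrt{g} + g = g - 120 \sqrt{2} \sqrt{g}$)
$\sqrt{T{\left(53 \right)} + \left(-11 - 9\right)^{2}} = \sqrt{\left(53 - 120 \sqrt{2} \sqrt{53}\right) + \left(-11 - 9\right)^{2}} = \sqrt{\left(53 - 120 \sqrt{106}\right) + \left(-20\right)^{2}} = \sqrt{\left(53 - 120 \sqrt{106}\right) + 400} = \sqrt{453 - 120 \sqrt{106}}$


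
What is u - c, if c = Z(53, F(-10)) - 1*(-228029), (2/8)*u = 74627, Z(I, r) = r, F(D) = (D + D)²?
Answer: 70079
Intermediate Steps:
F(D) = 4*D² (F(D) = (2*D)² = 4*D²)
u = 298508 (u = 4*74627 = 298508)
c = 228429 (c = 4*(-10)² - 1*(-228029) = 4*100 + 228029 = 400 + 228029 = 228429)
u - c = 298508 - 1*228429 = 298508 - 228429 = 70079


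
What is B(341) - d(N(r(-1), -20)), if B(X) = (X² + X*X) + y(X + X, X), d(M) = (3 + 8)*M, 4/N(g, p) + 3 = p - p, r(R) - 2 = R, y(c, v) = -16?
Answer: 697682/3 ≈ 2.3256e+5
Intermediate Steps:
r(R) = 2 + R
N(g, p) = -4/3 (N(g, p) = 4/(-3 + (p - p)) = 4/(-3 + 0) = 4/(-3) = 4*(-⅓) = -4/3)
d(M) = 11*M
B(X) = -16 + 2*X² (B(X) = (X² + X*X) - 16 = (X² + X²) - 16 = 2*X² - 16 = -16 + 2*X²)
B(341) - d(N(r(-1), -20)) = (-16 + 2*341²) - 11*(-4)/3 = (-16 + 2*116281) - 1*(-44/3) = (-16 + 232562) + 44/3 = 232546 + 44/3 = 697682/3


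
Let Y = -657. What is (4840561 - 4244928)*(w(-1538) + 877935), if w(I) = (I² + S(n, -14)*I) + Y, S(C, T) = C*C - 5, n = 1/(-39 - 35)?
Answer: 5300911699837671/2738 ≈ 1.9361e+12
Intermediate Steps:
n = -1/74 (n = 1/(-74) = -1/74 ≈ -0.013514)
S(C, T) = -5 + C² (S(C, T) = C² - 5 = -5 + C²)
w(I) = -657 + I² - 27379*I/5476 (w(I) = (I² + (-5 + (-1/74)²)*I) - 657 = (I² + (-5 + 1/5476)*I) - 657 = (I² - 27379*I/5476) - 657 = -657 + I² - 27379*I/5476)
(4840561 - 4244928)*(w(-1538) + 877935) = (4840561 - 4244928)*((-657 + (-1538)² - 27379/5476*(-1538)) + 877935) = 595633*((-657 + 2365444 + 21054451/2738) + 877935) = 595633*(6495841257/2738 + 877935) = 595633*(8899627287/2738) = 5300911699837671/2738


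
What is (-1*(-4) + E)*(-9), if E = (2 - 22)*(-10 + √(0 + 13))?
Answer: -1836 + 180*√13 ≈ -1187.0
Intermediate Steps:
E = 200 - 20*√13 (E = -20*(-10 + √13) = 200 - 20*√13 ≈ 127.89)
(-1*(-4) + E)*(-9) = (-1*(-4) + (200 - 20*√13))*(-9) = (4 + (200 - 20*√13))*(-9) = (204 - 20*√13)*(-9) = -1836 + 180*√13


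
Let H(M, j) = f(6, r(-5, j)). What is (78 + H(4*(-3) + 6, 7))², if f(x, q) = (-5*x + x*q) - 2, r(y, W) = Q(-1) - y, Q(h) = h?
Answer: 4900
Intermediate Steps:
r(y, W) = -1 - y
f(x, q) = -2 - 5*x + q*x (f(x, q) = (-5*x + q*x) - 2 = -2 - 5*x + q*x)
H(M, j) = -8 (H(M, j) = -2 - 5*6 + (-1 - 1*(-5))*6 = -2 - 30 + (-1 + 5)*6 = -2 - 30 + 4*6 = -2 - 30 + 24 = -8)
(78 + H(4*(-3) + 6, 7))² = (78 - 8)² = 70² = 4900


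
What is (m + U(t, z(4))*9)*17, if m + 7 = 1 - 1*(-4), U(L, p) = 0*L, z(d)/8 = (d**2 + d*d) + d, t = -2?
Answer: -34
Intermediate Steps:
z(d) = 8*d + 16*d**2 (z(d) = 8*((d**2 + d*d) + d) = 8*((d**2 + d**2) + d) = 8*(2*d**2 + d) = 8*(d + 2*d**2) = 8*d + 16*d**2)
U(L, p) = 0
m = -2 (m = -7 + (1 - 1*(-4)) = -7 + (1 + 4) = -7 + 5 = -2)
(m + U(t, z(4))*9)*17 = (-2 + 0*9)*17 = (-2 + 0)*17 = -2*17 = -34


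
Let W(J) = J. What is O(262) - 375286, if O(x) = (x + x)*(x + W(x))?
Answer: -100710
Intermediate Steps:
O(x) = 4*x² (O(x) = (x + x)*(x + x) = (2*x)*(2*x) = 4*x²)
O(262) - 375286 = 4*262² - 375286 = 4*68644 - 375286 = 274576 - 375286 = -100710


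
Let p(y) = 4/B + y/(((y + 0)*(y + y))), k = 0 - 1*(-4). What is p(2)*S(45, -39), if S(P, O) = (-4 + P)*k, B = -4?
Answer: -123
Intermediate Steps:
k = 4 (k = 0 + 4 = 4)
S(P, O) = -16 + 4*P (S(P, O) = (-4 + P)*4 = -16 + 4*P)
p(y) = -1 + 1/(2*y) (p(y) = 4/(-4) + y/(((y + 0)*(y + y))) = 4*(-¼) + y/((y*(2*y))) = -1 + y/((2*y²)) = -1 + y*(1/(2*y²)) = -1 + 1/(2*y))
p(2)*S(45, -39) = ((½ - 1*2)/2)*(-16 + 4*45) = ((½ - 2)/2)*(-16 + 180) = ((½)*(-3/2))*164 = -¾*164 = -123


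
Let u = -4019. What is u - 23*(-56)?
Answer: -2731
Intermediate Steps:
u - 23*(-56) = -4019 - 23*(-56) = -4019 + 1288 = -2731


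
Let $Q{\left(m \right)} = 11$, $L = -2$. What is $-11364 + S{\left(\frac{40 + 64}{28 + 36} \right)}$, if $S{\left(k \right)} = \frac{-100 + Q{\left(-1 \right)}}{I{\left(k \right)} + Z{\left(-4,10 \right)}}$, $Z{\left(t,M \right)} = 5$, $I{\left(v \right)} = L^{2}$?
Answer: $- \frac{102365}{9} \approx -11374.0$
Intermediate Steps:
$I{\left(v \right)} = 4$ ($I{\left(v \right)} = \left(-2\right)^{2} = 4$)
$S{\left(k \right)} = - \frac{89}{9}$ ($S{\left(k \right)} = \frac{-100 + 11}{4 + 5} = - \frac{89}{9}$)
$-11364 + S{\left(\frac{40 + 64}{28 + 36} \right)} = -11364 - \frac{89}{9} = - \frac{102365}{9}$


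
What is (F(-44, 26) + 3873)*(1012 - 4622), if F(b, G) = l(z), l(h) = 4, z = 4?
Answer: -13995970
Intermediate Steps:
F(b, G) = 4
(F(-44, 26) + 3873)*(1012 - 4622) = (4 + 3873)*(1012 - 4622) = 3877*(-3610) = -13995970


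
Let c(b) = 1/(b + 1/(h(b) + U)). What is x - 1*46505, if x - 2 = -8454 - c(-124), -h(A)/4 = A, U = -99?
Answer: -2705367842/49227 ≈ -54957.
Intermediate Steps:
h(A) = -4*A
c(b) = 1/(b + 1/(-99 - 4*b)) (c(b) = 1/(b + 1/(-4*b - 99)) = 1/(b + 1/(-99 - 4*b)))
x = -416066207/49227 (x = 2 + (-8454 - (99 + 4*(-124))/(-1 + 4*(-124)² + 99*(-124))) = 2 + (-8454 - (99 - 496)/(-1 + 4*15376 - 12276)) = 2 + (-8454 - (-397)/(-1 + 61504 - 12276)) = 2 + (-8454 - (-397)/49227) = 2 + (-8454 - 1*(-397/49227)) = 2 + (-8454 + 397/49227) = 2 - 416164661/49227 = -416066207/49227 ≈ -8452.0)
x - 1*46505 = -416066207/49227 - 1*46505 = -416066207/49227 - 46505 = -2705367842/49227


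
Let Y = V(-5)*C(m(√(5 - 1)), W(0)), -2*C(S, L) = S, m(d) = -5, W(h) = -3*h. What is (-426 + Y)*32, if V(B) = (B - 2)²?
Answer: -9712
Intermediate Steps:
V(B) = (-2 + B)²
C(S, L) = -S/2
Y = 245/2 (Y = (-2 - 5)²*(-½*(-5)) = (-7)²*(5/2) = 49*(5/2) = 245/2 ≈ 122.50)
(-426 + Y)*32 = (-426 + 245/2)*32 = -607/2*32 = -9712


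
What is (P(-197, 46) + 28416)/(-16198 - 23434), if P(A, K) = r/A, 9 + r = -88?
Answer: -5598049/7807504 ≈ -0.71701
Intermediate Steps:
r = -97 (r = -9 - 88 = -97)
P(A, K) = -97/A
(P(-197, 46) + 28416)/(-16198 - 23434) = (-97/(-197) + 28416)/(-16198 - 23434) = (-97*(-1/197) + 28416)/(-39632) = (97/197 + 28416)*(-1/39632) = (5598049/197)*(-1/39632) = -5598049/7807504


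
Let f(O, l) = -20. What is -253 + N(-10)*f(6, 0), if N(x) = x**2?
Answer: -2253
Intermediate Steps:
-253 + N(-10)*f(6, 0) = -253 + (-10)**2*(-20) = -253 + 100*(-20) = -253 - 2000 = -2253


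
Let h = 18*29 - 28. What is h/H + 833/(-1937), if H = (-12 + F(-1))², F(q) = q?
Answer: 4829/1937 ≈ 2.4930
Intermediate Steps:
h = 494 (h = 522 - 28 = 494)
H = 169 (H = (-12 - 1)² = (-13)² = 169)
h/H + 833/(-1937) = 494/169 + 833/(-1937) = 494*(1/169) + 833*(-1/1937) = 38/13 - 833/1937 = 4829/1937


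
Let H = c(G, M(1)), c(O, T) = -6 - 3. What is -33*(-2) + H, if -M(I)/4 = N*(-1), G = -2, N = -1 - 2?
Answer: 57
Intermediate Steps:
N = -3
M(I) = -12 (M(I) = -(-12)*(-1) = -4*3 = -12)
c(O, T) = -9
H = -9
-33*(-2) + H = -33*(-2) - 9 = 66 - 9 = 57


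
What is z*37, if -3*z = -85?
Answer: 3145/3 ≈ 1048.3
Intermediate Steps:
z = 85/3 (z = -1/3*(-85) = 85/3 ≈ 28.333)
z*37 = (85/3)*37 = 3145/3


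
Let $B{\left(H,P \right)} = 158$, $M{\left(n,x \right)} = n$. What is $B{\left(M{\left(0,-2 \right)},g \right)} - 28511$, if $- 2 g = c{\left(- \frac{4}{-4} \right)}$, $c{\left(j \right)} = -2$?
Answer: $-28353$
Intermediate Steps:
$g = 1$ ($g = \left(- \frac{1}{2}\right) \left(-2\right) = 1$)
$B{\left(M{\left(0,-2 \right)},g \right)} - 28511 = 158 - 28511 = -28353$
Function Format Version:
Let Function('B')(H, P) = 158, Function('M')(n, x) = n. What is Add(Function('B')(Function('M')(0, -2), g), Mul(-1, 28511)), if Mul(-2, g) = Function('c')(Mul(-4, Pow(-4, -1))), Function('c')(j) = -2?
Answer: -28353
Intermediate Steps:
g = 1 (g = Mul(Rational(-1, 2), -2) = 1)
Add(Function('B')(Function('M')(0, -2), g), Mul(-1, 28511)) = Add(158, Mul(-1, 28511)) = Add(158, -28511) = -28353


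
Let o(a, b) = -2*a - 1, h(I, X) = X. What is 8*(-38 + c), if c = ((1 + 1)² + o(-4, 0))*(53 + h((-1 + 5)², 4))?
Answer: 4712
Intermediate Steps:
o(a, b) = -1 - 2*a
c = 627 (c = ((1 + 1)² + (-1 - 2*(-4)))*(53 + 4) = (2² + (-1 + 8))*57 = (4 + 7)*57 = 11*57 = 627)
8*(-38 + c) = 8*(-38 + 627) = 8*589 = 4712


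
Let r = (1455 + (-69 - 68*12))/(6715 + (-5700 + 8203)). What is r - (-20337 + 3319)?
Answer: 78436247/4609 ≈ 17018.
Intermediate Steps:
r = 285/4609 (r = (1455 + (-69 - 816))/(6715 + 2503) = (1455 - 885)/9218 = 570*(1/9218) = 285/4609 ≈ 0.061836)
r - (-20337 + 3319) = 285/4609 - (-20337 + 3319) = 285/4609 - 1*(-17018) = 285/4609 + 17018 = 78436247/4609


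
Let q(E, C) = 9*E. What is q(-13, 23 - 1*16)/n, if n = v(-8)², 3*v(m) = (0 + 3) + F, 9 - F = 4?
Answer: -1053/64 ≈ -16.453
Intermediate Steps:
F = 5 (F = 9 - 1*4 = 9 - 4 = 5)
v(m) = 8/3 (v(m) = ((0 + 3) + 5)/3 = (3 + 5)/3 = (⅓)*8 = 8/3)
n = 64/9 (n = (8/3)² = 64/9 ≈ 7.1111)
q(-13, 23 - 1*16)/n = (9*(-13))/(64/9) = -117*9/64 = -1053/64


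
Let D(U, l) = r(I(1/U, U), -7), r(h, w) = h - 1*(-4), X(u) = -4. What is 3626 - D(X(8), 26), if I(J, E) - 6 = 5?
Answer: 3611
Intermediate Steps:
I(J, E) = 11 (I(J, E) = 6 + 5 = 11)
r(h, w) = 4 + h (r(h, w) = h + 4 = 4 + h)
D(U, l) = 15 (D(U, l) = 4 + 11 = 15)
3626 - D(X(8), 26) = 3626 - 1*15 = 3626 - 15 = 3611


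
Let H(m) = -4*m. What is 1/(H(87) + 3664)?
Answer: 1/3316 ≈ 0.00030157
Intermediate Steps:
1/(H(87) + 3664) = 1/(-4*87 + 3664) = 1/(-348 + 3664) = 1/3316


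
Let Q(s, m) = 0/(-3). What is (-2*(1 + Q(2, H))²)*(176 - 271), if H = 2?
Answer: 190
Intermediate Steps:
Q(s, m) = 0 (Q(s, m) = 0*(-⅓) = 0)
(-2*(1 + Q(2, H))²)*(176 - 271) = (-2*(1 + 0)²)*(176 - 271) = -2*1²*(-95) = -2*1*(-95) = -2*(-95) = 190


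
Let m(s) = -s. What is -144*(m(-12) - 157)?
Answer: 20880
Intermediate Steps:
-144*(m(-12) - 157) = -144*(-1*(-12) - 157) = -144*(12 - 157) = -144*(-145) = 20880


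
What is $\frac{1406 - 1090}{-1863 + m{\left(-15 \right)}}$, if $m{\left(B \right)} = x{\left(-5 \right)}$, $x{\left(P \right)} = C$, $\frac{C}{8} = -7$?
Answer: $- \frac{316}{1919} \approx -0.16467$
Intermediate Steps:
$C = -56$ ($C = 8 \left(-7\right) = -56$)
$x{\left(P \right)} = -56$
$m{\left(B \right)} = -56$
$\frac{1406 - 1090}{-1863 + m{\left(-15 \right)}} = \frac{1406 - 1090}{-1863 - 56} = \frac{316}{-1919} = 316 \left(- \frac{1}{1919}\right) = - \frac{316}{1919}$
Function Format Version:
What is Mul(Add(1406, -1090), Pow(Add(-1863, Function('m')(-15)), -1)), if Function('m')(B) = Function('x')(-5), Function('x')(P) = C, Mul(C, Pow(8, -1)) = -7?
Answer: Rational(-316, 1919) ≈ -0.16467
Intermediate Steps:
C = -56 (C = Mul(8, -7) = -56)
Function('x')(P) = -56
Function('m')(B) = -56
Mul(Add(1406, -1090), Pow(Add(-1863, Function('m')(-15)), -1)) = Mul(Add(1406, -1090), Pow(Add(-1863, -56), -1)) = Mul(316, Pow(-1919, -1)) = Mul(316, Rational(-1, 1919)) = Rational(-316, 1919)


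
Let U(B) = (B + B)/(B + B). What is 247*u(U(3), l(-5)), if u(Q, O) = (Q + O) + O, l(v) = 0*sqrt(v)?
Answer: 247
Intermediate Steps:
l(v) = 0
U(B) = 1 (U(B) = (2*B)/((2*B)) = (2*B)*(1/(2*B)) = 1)
u(Q, O) = Q + 2*O (u(Q, O) = (O + Q) + O = Q + 2*O)
247*u(U(3), l(-5)) = 247*(1 + 2*0) = 247*(1 + 0) = 247*1 = 247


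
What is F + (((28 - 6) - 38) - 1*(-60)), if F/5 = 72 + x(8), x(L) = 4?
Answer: 424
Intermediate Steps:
F = 380 (F = 5*(72 + 4) = 5*76 = 380)
F + (((28 - 6) - 38) - 1*(-60)) = 380 + (((28 - 6) - 38) - 1*(-60)) = 380 + ((22 - 38) + 60) = 380 + (-16 + 60) = 380 + 44 = 424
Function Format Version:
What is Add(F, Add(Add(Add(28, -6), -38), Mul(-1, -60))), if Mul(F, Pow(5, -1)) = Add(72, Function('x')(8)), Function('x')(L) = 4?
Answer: 424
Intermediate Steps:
F = 380 (F = Mul(5, Add(72, 4)) = Mul(5, 76) = 380)
Add(F, Add(Add(Add(28, -6), -38), Mul(-1, -60))) = Add(380, Add(Add(Add(28, -6), -38), Mul(-1, -60))) = Add(380, Add(Add(22, -38), 60)) = Add(380, Add(-16, 60)) = Add(380, 44) = 424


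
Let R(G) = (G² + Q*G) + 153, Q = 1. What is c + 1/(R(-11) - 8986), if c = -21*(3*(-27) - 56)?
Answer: 25096070/8723 ≈ 2877.0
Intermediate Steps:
R(G) = 153 + G + G² (R(G) = (G² + 1*G) + 153 = (G² + G) + 153 = (G + G²) + 153 = 153 + G + G²)
c = 2877 (c = -21*(-81 - 56) = -21*(-137) = 2877)
c + 1/(R(-11) - 8986) = 2877 + 1/((153 - 11 + (-11)²) - 8986) = 2877 + 1/((153 - 11 + 121) - 8986) = 2877 + 1/(263 - 8986) = 2877 + 1/(-8723) = 2877 - 1/8723 = 25096070/8723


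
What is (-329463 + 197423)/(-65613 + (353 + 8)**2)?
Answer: -33010/16177 ≈ -2.0406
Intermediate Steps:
(-329463 + 197423)/(-65613 + (353 + 8)**2) = -132040/(-65613 + 361**2) = -132040/(-65613 + 130321) = -132040/64708 = -132040*1/64708 = -33010/16177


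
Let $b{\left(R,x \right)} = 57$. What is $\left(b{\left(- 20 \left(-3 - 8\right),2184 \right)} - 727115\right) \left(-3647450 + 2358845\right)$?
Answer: $936890574090$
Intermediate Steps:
$\left(b{\left(- 20 \left(-3 - 8\right),2184 \right)} - 727115\right) \left(-3647450 + 2358845\right) = \left(57 - 727115\right) \left(-3647450 + 2358845\right) = \left(-727058\right) \left(-1288605\right) = 936890574090$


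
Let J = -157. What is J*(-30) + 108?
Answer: 4818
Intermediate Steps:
J*(-30) + 108 = -157*(-30) + 108 = 4710 + 108 = 4818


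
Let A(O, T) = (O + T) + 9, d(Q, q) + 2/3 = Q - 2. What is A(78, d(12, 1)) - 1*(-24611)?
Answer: 74122/3 ≈ 24707.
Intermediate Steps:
d(Q, q) = -8/3 + Q (d(Q, q) = -⅔ + (Q - 2) = -⅔ + (-2 + Q) = -8/3 + Q)
A(O, T) = 9 + O + T
A(78, d(12, 1)) - 1*(-24611) = (9 + 78 + (-8/3 + 12)) - 1*(-24611) = (9 + 78 + 28/3) + 24611 = 289/3 + 24611 = 74122/3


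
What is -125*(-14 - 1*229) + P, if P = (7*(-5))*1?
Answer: 30340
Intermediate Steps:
P = -35 (P = -35*1 = -35)
-125*(-14 - 1*229) + P = -125*(-14 - 1*229) - 35 = -125*(-14 - 229) - 35 = -125*(-243) - 35 = 30375 - 35 = 30340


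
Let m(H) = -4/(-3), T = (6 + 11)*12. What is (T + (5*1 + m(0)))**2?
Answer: 398161/9 ≈ 44240.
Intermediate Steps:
T = 204 (T = 17*12 = 204)
m(H) = 4/3 (m(H) = -4*(-1/3) = 4/3)
(T + (5*1 + m(0)))**2 = (204 + (5*1 + 4/3))**2 = (204 + (5 + 4/3))**2 = (204 + 19/3)**2 = (631/3)**2 = 398161/9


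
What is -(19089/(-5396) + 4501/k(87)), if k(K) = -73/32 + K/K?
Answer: 777979321/221236 ≈ 3516.5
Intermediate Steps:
k(K) = -41/32 (k(K) = -73*1/32 + 1 = -73/32 + 1 = -41/32)
-(19089/(-5396) + 4501/k(87)) = -(19089/(-5396) + 4501/(-41/32)) = -(19089*(-1/5396) + 4501*(-32/41)) = -(-19089/5396 - 144032/41) = -1*(-777979321/221236) = 777979321/221236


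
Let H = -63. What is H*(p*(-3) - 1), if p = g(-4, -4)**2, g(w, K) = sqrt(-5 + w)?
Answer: -1638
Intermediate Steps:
p = -9 (p = (sqrt(-5 - 4))**2 = (sqrt(-9))**2 = (3*I)**2 = -9)
H*(p*(-3) - 1) = -63*(-9*(-3) - 1) = -63*(27 - 1) = -63*26 = -1638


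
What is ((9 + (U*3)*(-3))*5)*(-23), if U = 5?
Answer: 4140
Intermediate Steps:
((9 + (U*3)*(-3))*5)*(-23) = ((9 + (5*3)*(-3))*5)*(-23) = ((9 + 15*(-3))*5)*(-23) = ((9 - 45)*5)*(-23) = -36*5*(-23) = -180*(-23) = 4140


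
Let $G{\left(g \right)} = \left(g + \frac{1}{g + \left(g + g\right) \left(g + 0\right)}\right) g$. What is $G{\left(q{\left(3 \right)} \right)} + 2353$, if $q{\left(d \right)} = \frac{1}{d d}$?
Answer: $\frac{2097263}{891} \approx 2353.8$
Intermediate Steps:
$q{\left(d \right)} = \frac{1}{d^{2}}$
$G{\left(g \right)} = g \left(g + \frac{1}{g + 2 g^{2}}\right)$ ($G{\left(g \right)} = \left(g + \frac{1}{g + 2 g g}\right) g = \left(g + \frac{1}{g + 2 g^{2}}\right) g = g \left(g + \frac{1}{g + 2 g^{2}}\right)$)
$G{\left(q{\left(3 \right)} \right)} + 2353 = \frac{1 + \left(\frac{1}{9}\right)^{2} + 2 \left(\frac{1}{9}\right)^{3}}{1 + \frac{2}{9}} + 2353 = \frac{1 + \left(\frac{1}{9}\right)^{2} + \frac{2}{729}}{1 + 2 \cdot \frac{1}{9}} + 2353 = \frac{1 + \frac{1}{81} + 2 \cdot \frac{1}{729}}{1 + \frac{2}{9}} + 2353 = \frac{1 + \frac{1}{81} + \frac{2}{729}}{\frac{11}{9}} + 2353 = \frac{9}{11} \cdot \frac{740}{729} + 2353 = \frac{740}{891} + 2353 = \frac{2097263}{891}$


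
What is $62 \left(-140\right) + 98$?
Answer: $-8582$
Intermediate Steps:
$62 \left(-140\right) + 98 = -8680 + 98 = -8582$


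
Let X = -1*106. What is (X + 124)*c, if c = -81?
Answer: -1458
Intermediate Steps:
X = -106
(X + 124)*c = (-106 + 124)*(-81) = 18*(-81) = -1458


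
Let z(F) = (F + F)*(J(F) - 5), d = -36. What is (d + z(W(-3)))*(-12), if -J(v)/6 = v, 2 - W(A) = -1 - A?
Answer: 432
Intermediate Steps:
W(A) = 3 + A (W(A) = 2 - (-1 - A) = 2 + (1 + A) = 3 + A)
J(v) = -6*v
z(F) = 2*F*(-5 - 6*F) (z(F) = (F + F)*(-6*F - 5) = (2*F)*(-5 - 6*F) = 2*F*(-5 - 6*F))
(d + z(W(-3)))*(-12) = (-36 - 2*(3 - 3)*(5 + 6*(3 - 3)))*(-12) = (-36 - 2*0*(5 + 6*0))*(-12) = (-36 - 2*0*(5 + 0))*(-12) = (-36 - 2*0*5)*(-12) = (-36 + 0)*(-12) = -36*(-12) = 432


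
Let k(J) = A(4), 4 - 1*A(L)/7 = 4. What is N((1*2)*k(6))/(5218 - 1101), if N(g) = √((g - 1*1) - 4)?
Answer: I*√5/4117 ≈ 0.00054313*I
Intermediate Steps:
A(L) = 0 (A(L) = 28 - 7*4 = 28 - 28 = 0)
k(J) = 0
N(g) = √(-5 + g) (N(g) = √((g - 1) - 4) = √((-1 + g) - 4) = √(-5 + g))
N((1*2)*k(6))/(5218 - 1101) = √(-5 + (1*2)*0)/(5218 - 1101) = √(-5 + 2*0)/4117 = √(-5 + 0)/4117 = √(-5)/4117 = (I*√5)/4117 = I*√5/4117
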